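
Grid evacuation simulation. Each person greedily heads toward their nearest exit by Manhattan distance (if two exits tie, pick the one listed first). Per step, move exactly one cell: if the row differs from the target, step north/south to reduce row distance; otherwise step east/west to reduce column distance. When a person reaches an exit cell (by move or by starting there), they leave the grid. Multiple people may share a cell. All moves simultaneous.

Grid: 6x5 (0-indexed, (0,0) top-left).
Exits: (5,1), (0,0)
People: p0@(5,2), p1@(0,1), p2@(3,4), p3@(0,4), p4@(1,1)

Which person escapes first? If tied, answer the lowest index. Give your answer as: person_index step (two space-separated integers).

Step 1: p0:(5,2)->(5,1)->EXIT | p1:(0,1)->(0,0)->EXIT | p2:(3,4)->(4,4) | p3:(0,4)->(0,3) | p4:(1,1)->(0,1)
Step 2: p0:escaped | p1:escaped | p2:(4,4)->(5,4) | p3:(0,3)->(0,2) | p4:(0,1)->(0,0)->EXIT
Step 3: p0:escaped | p1:escaped | p2:(5,4)->(5,3) | p3:(0,2)->(0,1) | p4:escaped
Step 4: p0:escaped | p1:escaped | p2:(5,3)->(5,2) | p3:(0,1)->(0,0)->EXIT | p4:escaped
Step 5: p0:escaped | p1:escaped | p2:(5,2)->(5,1)->EXIT | p3:escaped | p4:escaped
Exit steps: [1, 1, 5, 4, 2]
First to escape: p0 at step 1

Answer: 0 1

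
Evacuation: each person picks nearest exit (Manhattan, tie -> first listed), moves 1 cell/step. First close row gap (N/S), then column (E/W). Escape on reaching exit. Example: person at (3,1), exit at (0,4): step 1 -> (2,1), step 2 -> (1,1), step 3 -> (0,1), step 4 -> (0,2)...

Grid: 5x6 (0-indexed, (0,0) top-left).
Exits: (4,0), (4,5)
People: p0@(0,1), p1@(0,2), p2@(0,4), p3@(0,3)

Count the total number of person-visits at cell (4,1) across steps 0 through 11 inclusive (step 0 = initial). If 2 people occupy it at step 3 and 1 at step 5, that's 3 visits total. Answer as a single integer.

Answer: 2

Derivation:
Step 0: p0@(0,1) p1@(0,2) p2@(0,4) p3@(0,3) -> at (4,1): 0 [-], cum=0
Step 1: p0@(1,1) p1@(1,2) p2@(1,4) p3@(1,3) -> at (4,1): 0 [-], cum=0
Step 2: p0@(2,1) p1@(2,2) p2@(2,4) p3@(2,3) -> at (4,1): 0 [-], cum=0
Step 3: p0@(3,1) p1@(3,2) p2@(3,4) p3@(3,3) -> at (4,1): 0 [-], cum=0
Step 4: p0@(4,1) p1@(4,2) p2@(4,4) p3@(4,3) -> at (4,1): 1 [p0], cum=1
Step 5: p0@ESC p1@(4,1) p2@ESC p3@(4,4) -> at (4,1): 1 [p1], cum=2
Step 6: p0@ESC p1@ESC p2@ESC p3@ESC -> at (4,1): 0 [-], cum=2
Total visits = 2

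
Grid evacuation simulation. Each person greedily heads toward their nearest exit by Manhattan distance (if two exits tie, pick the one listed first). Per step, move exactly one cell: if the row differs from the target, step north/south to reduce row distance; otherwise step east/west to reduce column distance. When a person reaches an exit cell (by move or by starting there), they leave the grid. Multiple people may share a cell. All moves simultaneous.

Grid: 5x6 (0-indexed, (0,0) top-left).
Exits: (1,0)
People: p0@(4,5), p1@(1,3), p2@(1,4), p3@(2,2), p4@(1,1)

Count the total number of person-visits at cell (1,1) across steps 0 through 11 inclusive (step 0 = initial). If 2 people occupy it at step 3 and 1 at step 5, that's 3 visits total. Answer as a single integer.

Answer: 5

Derivation:
Step 0: p0@(4,5) p1@(1,3) p2@(1,4) p3@(2,2) p4@(1,1) -> at (1,1): 1 [p4], cum=1
Step 1: p0@(3,5) p1@(1,2) p2@(1,3) p3@(1,2) p4@ESC -> at (1,1): 0 [-], cum=1
Step 2: p0@(2,5) p1@(1,1) p2@(1,2) p3@(1,1) p4@ESC -> at (1,1): 2 [p1,p3], cum=3
Step 3: p0@(1,5) p1@ESC p2@(1,1) p3@ESC p4@ESC -> at (1,1): 1 [p2], cum=4
Step 4: p0@(1,4) p1@ESC p2@ESC p3@ESC p4@ESC -> at (1,1): 0 [-], cum=4
Step 5: p0@(1,3) p1@ESC p2@ESC p3@ESC p4@ESC -> at (1,1): 0 [-], cum=4
Step 6: p0@(1,2) p1@ESC p2@ESC p3@ESC p4@ESC -> at (1,1): 0 [-], cum=4
Step 7: p0@(1,1) p1@ESC p2@ESC p3@ESC p4@ESC -> at (1,1): 1 [p0], cum=5
Step 8: p0@ESC p1@ESC p2@ESC p3@ESC p4@ESC -> at (1,1): 0 [-], cum=5
Total visits = 5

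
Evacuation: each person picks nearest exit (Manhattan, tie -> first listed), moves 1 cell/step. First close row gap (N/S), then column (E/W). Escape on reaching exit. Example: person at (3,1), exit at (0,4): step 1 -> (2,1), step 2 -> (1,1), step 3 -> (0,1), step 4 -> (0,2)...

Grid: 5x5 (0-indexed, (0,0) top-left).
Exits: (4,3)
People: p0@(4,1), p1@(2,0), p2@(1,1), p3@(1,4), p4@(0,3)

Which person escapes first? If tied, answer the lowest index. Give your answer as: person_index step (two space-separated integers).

Answer: 0 2

Derivation:
Step 1: p0:(4,1)->(4,2) | p1:(2,0)->(3,0) | p2:(1,1)->(2,1) | p3:(1,4)->(2,4) | p4:(0,3)->(1,3)
Step 2: p0:(4,2)->(4,3)->EXIT | p1:(3,0)->(4,0) | p2:(2,1)->(3,1) | p3:(2,4)->(3,4) | p4:(1,3)->(2,3)
Step 3: p0:escaped | p1:(4,0)->(4,1) | p2:(3,1)->(4,1) | p3:(3,4)->(4,4) | p4:(2,3)->(3,3)
Step 4: p0:escaped | p1:(4,1)->(4,2) | p2:(4,1)->(4,2) | p3:(4,4)->(4,3)->EXIT | p4:(3,3)->(4,3)->EXIT
Step 5: p0:escaped | p1:(4,2)->(4,3)->EXIT | p2:(4,2)->(4,3)->EXIT | p3:escaped | p4:escaped
Exit steps: [2, 5, 5, 4, 4]
First to escape: p0 at step 2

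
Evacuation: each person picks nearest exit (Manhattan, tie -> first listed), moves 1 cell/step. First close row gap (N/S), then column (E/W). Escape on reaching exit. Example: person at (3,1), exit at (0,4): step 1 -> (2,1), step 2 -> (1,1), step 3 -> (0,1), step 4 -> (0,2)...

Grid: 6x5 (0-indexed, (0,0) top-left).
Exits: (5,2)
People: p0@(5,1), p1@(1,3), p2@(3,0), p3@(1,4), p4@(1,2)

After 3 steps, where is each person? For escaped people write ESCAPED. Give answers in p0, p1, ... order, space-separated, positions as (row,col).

Step 1: p0:(5,1)->(5,2)->EXIT | p1:(1,3)->(2,3) | p2:(3,0)->(4,0) | p3:(1,4)->(2,4) | p4:(1,2)->(2,2)
Step 2: p0:escaped | p1:(2,3)->(3,3) | p2:(4,0)->(5,0) | p3:(2,4)->(3,4) | p4:(2,2)->(3,2)
Step 3: p0:escaped | p1:(3,3)->(4,3) | p2:(5,0)->(5,1) | p3:(3,4)->(4,4) | p4:(3,2)->(4,2)

ESCAPED (4,3) (5,1) (4,4) (4,2)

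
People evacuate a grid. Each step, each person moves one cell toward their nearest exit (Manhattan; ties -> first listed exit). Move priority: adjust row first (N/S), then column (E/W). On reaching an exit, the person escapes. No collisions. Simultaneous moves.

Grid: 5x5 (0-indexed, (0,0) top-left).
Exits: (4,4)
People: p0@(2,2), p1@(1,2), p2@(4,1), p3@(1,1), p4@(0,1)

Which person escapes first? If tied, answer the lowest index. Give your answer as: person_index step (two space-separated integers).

Step 1: p0:(2,2)->(3,2) | p1:(1,2)->(2,2) | p2:(4,1)->(4,2) | p3:(1,1)->(2,1) | p4:(0,1)->(1,1)
Step 2: p0:(3,2)->(4,2) | p1:(2,2)->(3,2) | p2:(4,2)->(4,3) | p3:(2,1)->(3,1) | p4:(1,1)->(2,1)
Step 3: p0:(4,2)->(4,3) | p1:(3,2)->(4,2) | p2:(4,3)->(4,4)->EXIT | p3:(3,1)->(4,1) | p4:(2,1)->(3,1)
Step 4: p0:(4,3)->(4,4)->EXIT | p1:(4,2)->(4,3) | p2:escaped | p3:(4,1)->(4,2) | p4:(3,1)->(4,1)
Step 5: p0:escaped | p1:(4,3)->(4,4)->EXIT | p2:escaped | p3:(4,2)->(4,3) | p4:(4,1)->(4,2)
Step 6: p0:escaped | p1:escaped | p2:escaped | p3:(4,3)->(4,4)->EXIT | p4:(4,2)->(4,3)
Step 7: p0:escaped | p1:escaped | p2:escaped | p3:escaped | p4:(4,3)->(4,4)->EXIT
Exit steps: [4, 5, 3, 6, 7]
First to escape: p2 at step 3

Answer: 2 3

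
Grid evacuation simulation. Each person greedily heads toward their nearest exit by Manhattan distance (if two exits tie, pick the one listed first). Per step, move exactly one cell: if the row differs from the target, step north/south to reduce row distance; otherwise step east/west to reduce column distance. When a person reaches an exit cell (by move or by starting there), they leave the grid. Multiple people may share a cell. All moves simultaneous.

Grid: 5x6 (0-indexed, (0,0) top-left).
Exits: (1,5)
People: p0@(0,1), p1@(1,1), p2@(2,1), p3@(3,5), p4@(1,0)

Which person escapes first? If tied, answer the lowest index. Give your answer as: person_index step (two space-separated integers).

Step 1: p0:(0,1)->(1,1) | p1:(1,1)->(1,2) | p2:(2,1)->(1,1) | p3:(3,5)->(2,5) | p4:(1,0)->(1,1)
Step 2: p0:(1,1)->(1,2) | p1:(1,2)->(1,3) | p2:(1,1)->(1,2) | p3:(2,5)->(1,5)->EXIT | p4:(1,1)->(1,2)
Step 3: p0:(1,2)->(1,3) | p1:(1,3)->(1,4) | p2:(1,2)->(1,3) | p3:escaped | p4:(1,2)->(1,3)
Step 4: p0:(1,3)->(1,4) | p1:(1,4)->(1,5)->EXIT | p2:(1,3)->(1,4) | p3:escaped | p4:(1,3)->(1,4)
Step 5: p0:(1,4)->(1,5)->EXIT | p1:escaped | p2:(1,4)->(1,5)->EXIT | p3:escaped | p4:(1,4)->(1,5)->EXIT
Exit steps: [5, 4, 5, 2, 5]
First to escape: p3 at step 2

Answer: 3 2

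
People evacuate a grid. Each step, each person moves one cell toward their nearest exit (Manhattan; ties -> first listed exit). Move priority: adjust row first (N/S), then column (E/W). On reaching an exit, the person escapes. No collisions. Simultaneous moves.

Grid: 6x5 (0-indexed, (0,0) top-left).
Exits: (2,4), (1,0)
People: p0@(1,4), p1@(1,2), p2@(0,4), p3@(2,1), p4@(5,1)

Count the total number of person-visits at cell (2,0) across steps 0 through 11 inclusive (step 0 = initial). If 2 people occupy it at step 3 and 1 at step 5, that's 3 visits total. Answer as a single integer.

Answer: 0

Derivation:
Step 0: p0@(1,4) p1@(1,2) p2@(0,4) p3@(2,1) p4@(5,1) -> at (2,0): 0 [-], cum=0
Step 1: p0@ESC p1@(1,1) p2@(1,4) p3@(1,1) p4@(4,1) -> at (2,0): 0 [-], cum=0
Step 2: p0@ESC p1@ESC p2@ESC p3@ESC p4@(3,1) -> at (2,0): 0 [-], cum=0
Step 3: p0@ESC p1@ESC p2@ESC p3@ESC p4@(2,1) -> at (2,0): 0 [-], cum=0
Step 4: p0@ESC p1@ESC p2@ESC p3@ESC p4@(1,1) -> at (2,0): 0 [-], cum=0
Step 5: p0@ESC p1@ESC p2@ESC p3@ESC p4@ESC -> at (2,0): 0 [-], cum=0
Total visits = 0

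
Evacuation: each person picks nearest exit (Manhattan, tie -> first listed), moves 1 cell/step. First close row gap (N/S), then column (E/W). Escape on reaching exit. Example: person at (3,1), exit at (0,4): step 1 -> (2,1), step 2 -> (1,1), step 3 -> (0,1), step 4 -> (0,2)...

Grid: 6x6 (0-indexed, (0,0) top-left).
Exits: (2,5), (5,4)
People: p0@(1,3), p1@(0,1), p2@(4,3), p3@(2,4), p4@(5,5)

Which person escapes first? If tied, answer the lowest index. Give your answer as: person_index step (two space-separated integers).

Step 1: p0:(1,3)->(2,3) | p1:(0,1)->(1,1) | p2:(4,3)->(5,3) | p3:(2,4)->(2,5)->EXIT | p4:(5,5)->(5,4)->EXIT
Step 2: p0:(2,3)->(2,4) | p1:(1,1)->(2,1) | p2:(5,3)->(5,4)->EXIT | p3:escaped | p4:escaped
Step 3: p0:(2,4)->(2,5)->EXIT | p1:(2,1)->(2,2) | p2:escaped | p3:escaped | p4:escaped
Step 4: p0:escaped | p1:(2,2)->(2,3) | p2:escaped | p3:escaped | p4:escaped
Step 5: p0:escaped | p1:(2,3)->(2,4) | p2:escaped | p3:escaped | p4:escaped
Step 6: p0:escaped | p1:(2,4)->(2,5)->EXIT | p2:escaped | p3:escaped | p4:escaped
Exit steps: [3, 6, 2, 1, 1]
First to escape: p3 at step 1

Answer: 3 1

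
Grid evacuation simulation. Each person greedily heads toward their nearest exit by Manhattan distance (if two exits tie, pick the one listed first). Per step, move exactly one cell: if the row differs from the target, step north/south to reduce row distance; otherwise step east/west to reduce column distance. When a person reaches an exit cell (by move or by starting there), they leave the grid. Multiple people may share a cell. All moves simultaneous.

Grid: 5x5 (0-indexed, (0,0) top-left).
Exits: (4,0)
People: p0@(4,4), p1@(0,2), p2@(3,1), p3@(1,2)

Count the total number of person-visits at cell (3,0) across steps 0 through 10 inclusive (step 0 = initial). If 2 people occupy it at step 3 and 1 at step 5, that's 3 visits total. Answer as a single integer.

Step 0: p0@(4,4) p1@(0,2) p2@(3,1) p3@(1,2) -> at (3,0): 0 [-], cum=0
Step 1: p0@(4,3) p1@(1,2) p2@(4,1) p3@(2,2) -> at (3,0): 0 [-], cum=0
Step 2: p0@(4,2) p1@(2,2) p2@ESC p3@(3,2) -> at (3,0): 0 [-], cum=0
Step 3: p0@(4,1) p1@(3,2) p2@ESC p3@(4,2) -> at (3,0): 0 [-], cum=0
Step 4: p0@ESC p1@(4,2) p2@ESC p3@(4,1) -> at (3,0): 0 [-], cum=0
Step 5: p0@ESC p1@(4,1) p2@ESC p3@ESC -> at (3,0): 0 [-], cum=0
Step 6: p0@ESC p1@ESC p2@ESC p3@ESC -> at (3,0): 0 [-], cum=0
Total visits = 0

Answer: 0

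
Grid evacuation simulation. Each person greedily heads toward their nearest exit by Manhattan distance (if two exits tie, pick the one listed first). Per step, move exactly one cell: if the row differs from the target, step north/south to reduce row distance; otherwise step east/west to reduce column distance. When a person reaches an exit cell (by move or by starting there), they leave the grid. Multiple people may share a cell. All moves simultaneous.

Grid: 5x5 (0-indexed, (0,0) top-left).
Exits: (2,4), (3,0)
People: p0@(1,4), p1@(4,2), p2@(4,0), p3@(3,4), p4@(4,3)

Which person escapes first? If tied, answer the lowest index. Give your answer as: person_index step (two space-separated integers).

Step 1: p0:(1,4)->(2,4)->EXIT | p1:(4,2)->(3,2) | p2:(4,0)->(3,0)->EXIT | p3:(3,4)->(2,4)->EXIT | p4:(4,3)->(3,3)
Step 2: p0:escaped | p1:(3,2)->(3,1) | p2:escaped | p3:escaped | p4:(3,3)->(2,3)
Step 3: p0:escaped | p1:(3,1)->(3,0)->EXIT | p2:escaped | p3:escaped | p4:(2,3)->(2,4)->EXIT
Exit steps: [1, 3, 1, 1, 3]
First to escape: p0 at step 1

Answer: 0 1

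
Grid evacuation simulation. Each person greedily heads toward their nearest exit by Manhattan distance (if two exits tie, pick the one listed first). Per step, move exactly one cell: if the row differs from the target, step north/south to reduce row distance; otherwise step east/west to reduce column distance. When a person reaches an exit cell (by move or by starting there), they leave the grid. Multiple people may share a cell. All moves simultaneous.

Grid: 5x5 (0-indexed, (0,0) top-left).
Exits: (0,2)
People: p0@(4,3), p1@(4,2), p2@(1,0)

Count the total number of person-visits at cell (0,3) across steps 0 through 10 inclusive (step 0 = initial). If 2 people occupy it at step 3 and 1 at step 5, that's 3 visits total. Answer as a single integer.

Answer: 1

Derivation:
Step 0: p0@(4,3) p1@(4,2) p2@(1,0) -> at (0,3): 0 [-], cum=0
Step 1: p0@(3,3) p1@(3,2) p2@(0,0) -> at (0,3): 0 [-], cum=0
Step 2: p0@(2,3) p1@(2,2) p2@(0,1) -> at (0,3): 0 [-], cum=0
Step 3: p0@(1,3) p1@(1,2) p2@ESC -> at (0,3): 0 [-], cum=0
Step 4: p0@(0,3) p1@ESC p2@ESC -> at (0,3): 1 [p0], cum=1
Step 5: p0@ESC p1@ESC p2@ESC -> at (0,3): 0 [-], cum=1
Total visits = 1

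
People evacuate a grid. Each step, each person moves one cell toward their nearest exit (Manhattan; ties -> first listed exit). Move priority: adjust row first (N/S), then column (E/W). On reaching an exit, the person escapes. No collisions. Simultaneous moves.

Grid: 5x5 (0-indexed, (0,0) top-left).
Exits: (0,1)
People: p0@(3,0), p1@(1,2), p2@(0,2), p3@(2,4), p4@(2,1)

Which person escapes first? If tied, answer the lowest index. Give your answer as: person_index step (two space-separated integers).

Step 1: p0:(3,0)->(2,0) | p1:(1,2)->(0,2) | p2:(0,2)->(0,1)->EXIT | p3:(2,4)->(1,4) | p4:(2,1)->(1,1)
Step 2: p0:(2,0)->(1,0) | p1:(0,2)->(0,1)->EXIT | p2:escaped | p3:(1,4)->(0,4) | p4:(1,1)->(0,1)->EXIT
Step 3: p0:(1,0)->(0,0) | p1:escaped | p2:escaped | p3:(0,4)->(0,3) | p4:escaped
Step 4: p0:(0,0)->(0,1)->EXIT | p1:escaped | p2:escaped | p3:(0,3)->(0,2) | p4:escaped
Step 5: p0:escaped | p1:escaped | p2:escaped | p3:(0,2)->(0,1)->EXIT | p4:escaped
Exit steps: [4, 2, 1, 5, 2]
First to escape: p2 at step 1

Answer: 2 1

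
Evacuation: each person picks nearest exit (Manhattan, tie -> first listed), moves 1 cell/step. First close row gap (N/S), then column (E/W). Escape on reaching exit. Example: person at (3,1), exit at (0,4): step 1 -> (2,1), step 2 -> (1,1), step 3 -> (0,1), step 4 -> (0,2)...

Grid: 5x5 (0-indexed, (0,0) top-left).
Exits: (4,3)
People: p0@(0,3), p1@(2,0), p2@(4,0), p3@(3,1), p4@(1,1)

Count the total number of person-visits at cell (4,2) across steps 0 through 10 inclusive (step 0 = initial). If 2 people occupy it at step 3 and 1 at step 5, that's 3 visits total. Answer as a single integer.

Answer: 4

Derivation:
Step 0: p0@(0,3) p1@(2,0) p2@(4,0) p3@(3,1) p4@(1,1) -> at (4,2): 0 [-], cum=0
Step 1: p0@(1,3) p1@(3,0) p2@(4,1) p3@(4,1) p4@(2,1) -> at (4,2): 0 [-], cum=0
Step 2: p0@(2,3) p1@(4,0) p2@(4,2) p3@(4,2) p4@(3,1) -> at (4,2): 2 [p2,p3], cum=2
Step 3: p0@(3,3) p1@(4,1) p2@ESC p3@ESC p4@(4,1) -> at (4,2): 0 [-], cum=2
Step 4: p0@ESC p1@(4,2) p2@ESC p3@ESC p4@(4,2) -> at (4,2): 2 [p1,p4], cum=4
Step 5: p0@ESC p1@ESC p2@ESC p3@ESC p4@ESC -> at (4,2): 0 [-], cum=4
Total visits = 4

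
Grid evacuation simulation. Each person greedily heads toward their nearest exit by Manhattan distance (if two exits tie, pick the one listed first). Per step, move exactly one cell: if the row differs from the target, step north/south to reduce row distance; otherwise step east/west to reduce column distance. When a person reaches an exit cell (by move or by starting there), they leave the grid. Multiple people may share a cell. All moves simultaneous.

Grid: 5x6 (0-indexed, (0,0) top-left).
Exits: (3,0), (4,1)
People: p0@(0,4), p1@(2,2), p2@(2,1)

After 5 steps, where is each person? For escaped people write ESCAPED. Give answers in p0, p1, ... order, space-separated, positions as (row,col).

Step 1: p0:(0,4)->(1,4) | p1:(2,2)->(3,2) | p2:(2,1)->(3,1)
Step 2: p0:(1,4)->(2,4) | p1:(3,2)->(3,1) | p2:(3,1)->(3,0)->EXIT
Step 3: p0:(2,4)->(3,4) | p1:(3,1)->(3,0)->EXIT | p2:escaped
Step 4: p0:(3,4)->(3,3) | p1:escaped | p2:escaped
Step 5: p0:(3,3)->(3,2) | p1:escaped | p2:escaped

(3,2) ESCAPED ESCAPED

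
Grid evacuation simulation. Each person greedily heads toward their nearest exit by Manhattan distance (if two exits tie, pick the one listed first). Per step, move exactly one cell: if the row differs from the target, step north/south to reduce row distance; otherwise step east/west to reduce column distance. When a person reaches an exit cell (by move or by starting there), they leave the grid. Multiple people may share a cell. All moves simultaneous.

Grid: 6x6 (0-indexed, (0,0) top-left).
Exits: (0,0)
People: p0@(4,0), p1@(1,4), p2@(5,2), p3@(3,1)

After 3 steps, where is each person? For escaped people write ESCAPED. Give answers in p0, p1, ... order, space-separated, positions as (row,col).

Step 1: p0:(4,0)->(3,0) | p1:(1,4)->(0,4) | p2:(5,2)->(4,2) | p3:(3,1)->(2,1)
Step 2: p0:(3,0)->(2,0) | p1:(0,4)->(0,3) | p2:(4,2)->(3,2) | p3:(2,1)->(1,1)
Step 3: p0:(2,0)->(1,0) | p1:(0,3)->(0,2) | p2:(3,2)->(2,2) | p3:(1,1)->(0,1)

(1,0) (0,2) (2,2) (0,1)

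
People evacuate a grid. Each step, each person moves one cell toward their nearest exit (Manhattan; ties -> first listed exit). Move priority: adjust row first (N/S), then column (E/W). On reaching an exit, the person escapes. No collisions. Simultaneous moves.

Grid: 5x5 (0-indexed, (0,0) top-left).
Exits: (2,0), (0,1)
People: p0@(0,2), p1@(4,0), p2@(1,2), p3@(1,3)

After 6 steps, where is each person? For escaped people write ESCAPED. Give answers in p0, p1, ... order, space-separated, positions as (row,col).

Step 1: p0:(0,2)->(0,1)->EXIT | p1:(4,0)->(3,0) | p2:(1,2)->(0,2) | p3:(1,3)->(0,3)
Step 2: p0:escaped | p1:(3,0)->(2,0)->EXIT | p2:(0,2)->(0,1)->EXIT | p3:(0,3)->(0,2)
Step 3: p0:escaped | p1:escaped | p2:escaped | p3:(0,2)->(0,1)->EXIT

ESCAPED ESCAPED ESCAPED ESCAPED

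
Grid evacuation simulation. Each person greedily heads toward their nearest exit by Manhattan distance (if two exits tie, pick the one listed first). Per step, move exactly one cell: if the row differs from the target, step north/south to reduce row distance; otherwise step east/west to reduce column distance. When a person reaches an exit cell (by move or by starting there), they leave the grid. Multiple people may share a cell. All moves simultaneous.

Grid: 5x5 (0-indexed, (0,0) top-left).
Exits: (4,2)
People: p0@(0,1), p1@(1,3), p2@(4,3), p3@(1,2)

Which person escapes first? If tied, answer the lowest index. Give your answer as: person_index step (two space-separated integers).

Step 1: p0:(0,1)->(1,1) | p1:(1,3)->(2,3) | p2:(4,3)->(4,2)->EXIT | p3:(1,2)->(2,2)
Step 2: p0:(1,1)->(2,1) | p1:(2,3)->(3,3) | p2:escaped | p3:(2,2)->(3,2)
Step 3: p0:(2,1)->(3,1) | p1:(3,3)->(4,3) | p2:escaped | p3:(3,2)->(4,2)->EXIT
Step 4: p0:(3,1)->(4,1) | p1:(4,3)->(4,2)->EXIT | p2:escaped | p3:escaped
Step 5: p0:(4,1)->(4,2)->EXIT | p1:escaped | p2:escaped | p3:escaped
Exit steps: [5, 4, 1, 3]
First to escape: p2 at step 1

Answer: 2 1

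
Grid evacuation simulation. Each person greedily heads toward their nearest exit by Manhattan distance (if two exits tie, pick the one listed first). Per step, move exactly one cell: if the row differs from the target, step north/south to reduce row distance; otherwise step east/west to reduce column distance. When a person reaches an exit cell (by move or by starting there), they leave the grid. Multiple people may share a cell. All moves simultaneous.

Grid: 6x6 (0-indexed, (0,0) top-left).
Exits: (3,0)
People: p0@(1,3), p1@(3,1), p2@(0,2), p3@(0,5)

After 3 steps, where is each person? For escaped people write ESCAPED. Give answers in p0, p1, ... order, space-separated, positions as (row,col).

Step 1: p0:(1,3)->(2,3) | p1:(3,1)->(3,0)->EXIT | p2:(0,2)->(1,2) | p3:(0,5)->(1,5)
Step 2: p0:(2,3)->(3,3) | p1:escaped | p2:(1,2)->(2,2) | p3:(1,5)->(2,5)
Step 3: p0:(3,3)->(3,2) | p1:escaped | p2:(2,2)->(3,2) | p3:(2,5)->(3,5)

(3,2) ESCAPED (3,2) (3,5)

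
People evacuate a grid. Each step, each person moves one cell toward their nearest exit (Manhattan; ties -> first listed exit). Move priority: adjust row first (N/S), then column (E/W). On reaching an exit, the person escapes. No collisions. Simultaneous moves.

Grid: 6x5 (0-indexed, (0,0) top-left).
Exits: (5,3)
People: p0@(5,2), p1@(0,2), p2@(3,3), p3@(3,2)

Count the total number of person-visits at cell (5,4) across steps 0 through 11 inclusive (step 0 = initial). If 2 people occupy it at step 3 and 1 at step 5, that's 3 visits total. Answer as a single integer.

Answer: 0

Derivation:
Step 0: p0@(5,2) p1@(0,2) p2@(3,3) p3@(3,2) -> at (5,4): 0 [-], cum=0
Step 1: p0@ESC p1@(1,2) p2@(4,3) p3@(4,2) -> at (5,4): 0 [-], cum=0
Step 2: p0@ESC p1@(2,2) p2@ESC p3@(5,2) -> at (5,4): 0 [-], cum=0
Step 3: p0@ESC p1@(3,2) p2@ESC p3@ESC -> at (5,4): 0 [-], cum=0
Step 4: p0@ESC p1@(4,2) p2@ESC p3@ESC -> at (5,4): 0 [-], cum=0
Step 5: p0@ESC p1@(5,2) p2@ESC p3@ESC -> at (5,4): 0 [-], cum=0
Step 6: p0@ESC p1@ESC p2@ESC p3@ESC -> at (5,4): 0 [-], cum=0
Total visits = 0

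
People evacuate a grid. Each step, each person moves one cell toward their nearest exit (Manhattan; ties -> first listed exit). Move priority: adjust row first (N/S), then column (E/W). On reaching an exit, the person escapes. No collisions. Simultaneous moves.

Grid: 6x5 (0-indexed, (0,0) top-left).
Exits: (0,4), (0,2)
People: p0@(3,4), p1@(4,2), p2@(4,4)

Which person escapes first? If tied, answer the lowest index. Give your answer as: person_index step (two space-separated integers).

Step 1: p0:(3,4)->(2,4) | p1:(4,2)->(3,2) | p2:(4,4)->(3,4)
Step 2: p0:(2,4)->(1,4) | p1:(3,2)->(2,2) | p2:(3,4)->(2,4)
Step 3: p0:(1,4)->(0,4)->EXIT | p1:(2,2)->(1,2) | p2:(2,4)->(1,4)
Step 4: p0:escaped | p1:(1,2)->(0,2)->EXIT | p2:(1,4)->(0,4)->EXIT
Exit steps: [3, 4, 4]
First to escape: p0 at step 3

Answer: 0 3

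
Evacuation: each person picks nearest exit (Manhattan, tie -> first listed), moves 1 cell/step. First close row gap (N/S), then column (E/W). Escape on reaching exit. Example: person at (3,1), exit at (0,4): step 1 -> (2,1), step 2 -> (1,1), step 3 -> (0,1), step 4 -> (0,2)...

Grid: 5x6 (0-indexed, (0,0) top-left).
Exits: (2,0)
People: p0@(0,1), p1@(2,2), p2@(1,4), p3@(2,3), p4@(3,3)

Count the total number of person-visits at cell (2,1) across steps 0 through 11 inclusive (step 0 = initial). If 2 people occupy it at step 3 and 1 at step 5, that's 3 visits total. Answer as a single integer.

Answer: 5

Derivation:
Step 0: p0@(0,1) p1@(2,2) p2@(1,4) p3@(2,3) p4@(3,3) -> at (2,1): 0 [-], cum=0
Step 1: p0@(1,1) p1@(2,1) p2@(2,4) p3@(2,2) p4@(2,3) -> at (2,1): 1 [p1], cum=1
Step 2: p0@(2,1) p1@ESC p2@(2,3) p3@(2,1) p4@(2,2) -> at (2,1): 2 [p0,p3], cum=3
Step 3: p0@ESC p1@ESC p2@(2,2) p3@ESC p4@(2,1) -> at (2,1): 1 [p4], cum=4
Step 4: p0@ESC p1@ESC p2@(2,1) p3@ESC p4@ESC -> at (2,1): 1 [p2], cum=5
Step 5: p0@ESC p1@ESC p2@ESC p3@ESC p4@ESC -> at (2,1): 0 [-], cum=5
Total visits = 5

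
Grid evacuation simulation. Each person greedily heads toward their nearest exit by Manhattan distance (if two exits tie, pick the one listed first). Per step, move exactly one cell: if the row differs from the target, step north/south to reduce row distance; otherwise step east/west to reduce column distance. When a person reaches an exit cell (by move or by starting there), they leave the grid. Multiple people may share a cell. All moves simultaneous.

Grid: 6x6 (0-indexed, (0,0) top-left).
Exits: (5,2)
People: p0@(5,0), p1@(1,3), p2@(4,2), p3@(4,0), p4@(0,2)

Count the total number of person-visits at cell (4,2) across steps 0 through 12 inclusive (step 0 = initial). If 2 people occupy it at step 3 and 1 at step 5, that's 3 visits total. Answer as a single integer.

Answer: 2

Derivation:
Step 0: p0@(5,0) p1@(1,3) p2@(4,2) p3@(4,0) p4@(0,2) -> at (4,2): 1 [p2], cum=1
Step 1: p0@(5,1) p1@(2,3) p2@ESC p3@(5,0) p4@(1,2) -> at (4,2): 0 [-], cum=1
Step 2: p0@ESC p1@(3,3) p2@ESC p3@(5,1) p4@(2,2) -> at (4,2): 0 [-], cum=1
Step 3: p0@ESC p1@(4,3) p2@ESC p3@ESC p4@(3,2) -> at (4,2): 0 [-], cum=1
Step 4: p0@ESC p1@(5,3) p2@ESC p3@ESC p4@(4,2) -> at (4,2): 1 [p4], cum=2
Step 5: p0@ESC p1@ESC p2@ESC p3@ESC p4@ESC -> at (4,2): 0 [-], cum=2
Total visits = 2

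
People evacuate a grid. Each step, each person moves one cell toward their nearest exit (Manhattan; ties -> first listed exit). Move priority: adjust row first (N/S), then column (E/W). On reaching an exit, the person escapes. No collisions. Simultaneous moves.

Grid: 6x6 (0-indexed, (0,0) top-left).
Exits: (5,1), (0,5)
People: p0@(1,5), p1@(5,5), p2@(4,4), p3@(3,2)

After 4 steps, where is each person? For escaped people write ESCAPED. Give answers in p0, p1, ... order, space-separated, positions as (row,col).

Step 1: p0:(1,5)->(0,5)->EXIT | p1:(5,5)->(5,4) | p2:(4,4)->(5,4) | p3:(3,2)->(4,2)
Step 2: p0:escaped | p1:(5,4)->(5,3) | p2:(5,4)->(5,3) | p3:(4,2)->(5,2)
Step 3: p0:escaped | p1:(5,3)->(5,2) | p2:(5,3)->(5,2) | p3:(5,2)->(5,1)->EXIT
Step 4: p0:escaped | p1:(5,2)->(5,1)->EXIT | p2:(5,2)->(5,1)->EXIT | p3:escaped

ESCAPED ESCAPED ESCAPED ESCAPED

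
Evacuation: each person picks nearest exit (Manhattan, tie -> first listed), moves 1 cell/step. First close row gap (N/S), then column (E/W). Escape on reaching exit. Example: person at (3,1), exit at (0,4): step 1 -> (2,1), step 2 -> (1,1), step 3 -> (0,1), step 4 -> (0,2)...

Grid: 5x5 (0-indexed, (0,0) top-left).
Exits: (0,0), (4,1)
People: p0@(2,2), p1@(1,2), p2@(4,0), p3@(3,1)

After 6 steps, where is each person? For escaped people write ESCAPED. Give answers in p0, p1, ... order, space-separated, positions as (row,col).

Step 1: p0:(2,2)->(3,2) | p1:(1,2)->(0,2) | p2:(4,0)->(4,1)->EXIT | p3:(3,1)->(4,1)->EXIT
Step 2: p0:(3,2)->(4,2) | p1:(0,2)->(0,1) | p2:escaped | p3:escaped
Step 3: p0:(4,2)->(4,1)->EXIT | p1:(0,1)->(0,0)->EXIT | p2:escaped | p3:escaped

ESCAPED ESCAPED ESCAPED ESCAPED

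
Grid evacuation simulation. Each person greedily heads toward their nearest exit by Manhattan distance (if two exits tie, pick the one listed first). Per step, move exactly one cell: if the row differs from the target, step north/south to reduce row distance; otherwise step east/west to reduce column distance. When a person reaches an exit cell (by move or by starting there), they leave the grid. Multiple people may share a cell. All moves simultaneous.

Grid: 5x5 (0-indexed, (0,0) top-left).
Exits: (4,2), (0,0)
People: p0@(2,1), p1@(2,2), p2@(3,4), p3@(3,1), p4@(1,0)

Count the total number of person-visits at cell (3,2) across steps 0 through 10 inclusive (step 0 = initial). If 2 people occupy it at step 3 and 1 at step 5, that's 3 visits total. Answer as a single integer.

Answer: 1

Derivation:
Step 0: p0@(2,1) p1@(2,2) p2@(3,4) p3@(3,1) p4@(1,0) -> at (3,2): 0 [-], cum=0
Step 1: p0@(3,1) p1@(3,2) p2@(4,4) p3@(4,1) p4@ESC -> at (3,2): 1 [p1], cum=1
Step 2: p0@(4,1) p1@ESC p2@(4,3) p3@ESC p4@ESC -> at (3,2): 0 [-], cum=1
Step 3: p0@ESC p1@ESC p2@ESC p3@ESC p4@ESC -> at (3,2): 0 [-], cum=1
Total visits = 1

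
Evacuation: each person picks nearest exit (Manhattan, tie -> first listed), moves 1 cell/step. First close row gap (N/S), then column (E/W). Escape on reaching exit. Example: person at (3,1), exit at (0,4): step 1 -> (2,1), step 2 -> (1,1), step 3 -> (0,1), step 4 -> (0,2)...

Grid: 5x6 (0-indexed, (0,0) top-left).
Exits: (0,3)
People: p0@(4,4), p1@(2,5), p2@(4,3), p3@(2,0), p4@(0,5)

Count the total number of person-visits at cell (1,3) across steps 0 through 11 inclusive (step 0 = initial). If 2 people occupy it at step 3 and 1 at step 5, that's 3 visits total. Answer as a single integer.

Answer: 1

Derivation:
Step 0: p0@(4,4) p1@(2,5) p2@(4,3) p3@(2,0) p4@(0,5) -> at (1,3): 0 [-], cum=0
Step 1: p0@(3,4) p1@(1,5) p2@(3,3) p3@(1,0) p4@(0,4) -> at (1,3): 0 [-], cum=0
Step 2: p0@(2,4) p1@(0,5) p2@(2,3) p3@(0,0) p4@ESC -> at (1,3): 0 [-], cum=0
Step 3: p0@(1,4) p1@(0,4) p2@(1,3) p3@(0,1) p4@ESC -> at (1,3): 1 [p2], cum=1
Step 4: p0@(0,4) p1@ESC p2@ESC p3@(0,2) p4@ESC -> at (1,3): 0 [-], cum=1
Step 5: p0@ESC p1@ESC p2@ESC p3@ESC p4@ESC -> at (1,3): 0 [-], cum=1
Total visits = 1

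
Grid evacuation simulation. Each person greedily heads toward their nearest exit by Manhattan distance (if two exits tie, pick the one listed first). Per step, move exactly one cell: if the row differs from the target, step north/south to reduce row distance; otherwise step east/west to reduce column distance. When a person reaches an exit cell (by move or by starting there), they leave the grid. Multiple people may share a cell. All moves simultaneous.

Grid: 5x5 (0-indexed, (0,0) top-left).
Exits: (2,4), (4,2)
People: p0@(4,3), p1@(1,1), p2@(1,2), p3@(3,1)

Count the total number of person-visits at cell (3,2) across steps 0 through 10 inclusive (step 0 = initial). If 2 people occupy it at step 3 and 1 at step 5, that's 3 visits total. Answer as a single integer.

Answer: 0

Derivation:
Step 0: p0@(4,3) p1@(1,1) p2@(1,2) p3@(3,1) -> at (3,2): 0 [-], cum=0
Step 1: p0@ESC p1@(2,1) p2@(2,2) p3@(4,1) -> at (3,2): 0 [-], cum=0
Step 2: p0@ESC p1@(2,2) p2@(2,3) p3@ESC -> at (3,2): 0 [-], cum=0
Step 3: p0@ESC p1@(2,3) p2@ESC p3@ESC -> at (3,2): 0 [-], cum=0
Step 4: p0@ESC p1@ESC p2@ESC p3@ESC -> at (3,2): 0 [-], cum=0
Total visits = 0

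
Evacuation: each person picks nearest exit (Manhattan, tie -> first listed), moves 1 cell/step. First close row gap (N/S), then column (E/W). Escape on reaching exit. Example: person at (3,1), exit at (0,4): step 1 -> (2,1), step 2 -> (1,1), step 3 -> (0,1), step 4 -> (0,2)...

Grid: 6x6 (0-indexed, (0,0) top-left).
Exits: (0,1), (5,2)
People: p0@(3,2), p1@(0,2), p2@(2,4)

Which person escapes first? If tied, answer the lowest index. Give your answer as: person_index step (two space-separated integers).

Step 1: p0:(3,2)->(4,2) | p1:(0,2)->(0,1)->EXIT | p2:(2,4)->(1,4)
Step 2: p0:(4,2)->(5,2)->EXIT | p1:escaped | p2:(1,4)->(0,4)
Step 3: p0:escaped | p1:escaped | p2:(0,4)->(0,3)
Step 4: p0:escaped | p1:escaped | p2:(0,3)->(0,2)
Step 5: p0:escaped | p1:escaped | p2:(0,2)->(0,1)->EXIT
Exit steps: [2, 1, 5]
First to escape: p1 at step 1

Answer: 1 1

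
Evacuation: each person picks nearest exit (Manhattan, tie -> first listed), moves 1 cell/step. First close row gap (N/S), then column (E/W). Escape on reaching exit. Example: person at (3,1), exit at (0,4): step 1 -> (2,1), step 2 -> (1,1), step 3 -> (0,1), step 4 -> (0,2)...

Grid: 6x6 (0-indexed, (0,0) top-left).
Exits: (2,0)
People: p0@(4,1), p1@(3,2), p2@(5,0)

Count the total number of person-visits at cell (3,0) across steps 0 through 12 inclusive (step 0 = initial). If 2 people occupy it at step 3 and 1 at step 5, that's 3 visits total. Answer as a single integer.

Step 0: p0@(4,1) p1@(3,2) p2@(5,0) -> at (3,0): 0 [-], cum=0
Step 1: p0@(3,1) p1@(2,2) p2@(4,0) -> at (3,0): 0 [-], cum=0
Step 2: p0@(2,1) p1@(2,1) p2@(3,0) -> at (3,0): 1 [p2], cum=1
Step 3: p0@ESC p1@ESC p2@ESC -> at (3,0): 0 [-], cum=1
Total visits = 1

Answer: 1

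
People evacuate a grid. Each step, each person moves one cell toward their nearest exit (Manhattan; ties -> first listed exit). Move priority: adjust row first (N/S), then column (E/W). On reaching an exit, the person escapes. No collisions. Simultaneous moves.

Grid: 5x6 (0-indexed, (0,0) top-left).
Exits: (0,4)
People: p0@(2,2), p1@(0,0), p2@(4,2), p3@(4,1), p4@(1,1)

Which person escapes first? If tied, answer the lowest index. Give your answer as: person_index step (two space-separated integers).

Answer: 0 4

Derivation:
Step 1: p0:(2,2)->(1,2) | p1:(0,0)->(0,1) | p2:(4,2)->(3,2) | p3:(4,1)->(3,1) | p4:(1,1)->(0,1)
Step 2: p0:(1,2)->(0,2) | p1:(0,1)->(0,2) | p2:(3,2)->(2,2) | p3:(3,1)->(2,1) | p4:(0,1)->(0,2)
Step 3: p0:(0,2)->(0,3) | p1:(0,2)->(0,3) | p2:(2,2)->(1,2) | p3:(2,1)->(1,1) | p4:(0,2)->(0,3)
Step 4: p0:(0,3)->(0,4)->EXIT | p1:(0,3)->(0,4)->EXIT | p2:(1,2)->(0,2) | p3:(1,1)->(0,1) | p4:(0,3)->(0,4)->EXIT
Step 5: p0:escaped | p1:escaped | p2:(0,2)->(0,3) | p3:(0,1)->(0,2) | p4:escaped
Step 6: p0:escaped | p1:escaped | p2:(0,3)->(0,4)->EXIT | p3:(0,2)->(0,3) | p4:escaped
Step 7: p0:escaped | p1:escaped | p2:escaped | p3:(0,3)->(0,4)->EXIT | p4:escaped
Exit steps: [4, 4, 6, 7, 4]
First to escape: p0 at step 4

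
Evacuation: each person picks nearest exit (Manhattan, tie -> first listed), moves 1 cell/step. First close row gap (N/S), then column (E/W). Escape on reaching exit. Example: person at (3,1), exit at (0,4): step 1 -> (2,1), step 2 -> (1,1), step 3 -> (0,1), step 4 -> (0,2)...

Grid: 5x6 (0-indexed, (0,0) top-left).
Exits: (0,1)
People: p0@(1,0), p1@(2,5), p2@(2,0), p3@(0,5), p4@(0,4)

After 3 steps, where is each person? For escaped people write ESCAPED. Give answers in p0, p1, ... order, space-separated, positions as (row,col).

Step 1: p0:(1,0)->(0,0) | p1:(2,5)->(1,5) | p2:(2,0)->(1,0) | p3:(0,5)->(0,4) | p4:(0,4)->(0,3)
Step 2: p0:(0,0)->(0,1)->EXIT | p1:(1,5)->(0,5) | p2:(1,0)->(0,0) | p3:(0,4)->(0,3) | p4:(0,3)->(0,2)
Step 3: p0:escaped | p1:(0,5)->(0,4) | p2:(0,0)->(0,1)->EXIT | p3:(0,3)->(0,2) | p4:(0,2)->(0,1)->EXIT

ESCAPED (0,4) ESCAPED (0,2) ESCAPED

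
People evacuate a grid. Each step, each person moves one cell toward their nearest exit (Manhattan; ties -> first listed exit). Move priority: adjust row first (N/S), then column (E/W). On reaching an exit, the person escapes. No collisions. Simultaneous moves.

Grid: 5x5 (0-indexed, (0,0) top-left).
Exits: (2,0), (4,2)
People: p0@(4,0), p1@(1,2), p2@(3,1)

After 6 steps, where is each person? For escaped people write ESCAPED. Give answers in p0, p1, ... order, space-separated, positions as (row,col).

Step 1: p0:(4,0)->(3,0) | p1:(1,2)->(2,2) | p2:(3,1)->(2,1)
Step 2: p0:(3,0)->(2,0)->EXIT | p1:(2,2)->(2,1) | p2:(2,1)->(2,0)->EXIT
Step 3: p0:escaped | p1:(2,1)->(2,0)->EXIT | p2:escaped

ESCAPED ESCAPED ESCAPED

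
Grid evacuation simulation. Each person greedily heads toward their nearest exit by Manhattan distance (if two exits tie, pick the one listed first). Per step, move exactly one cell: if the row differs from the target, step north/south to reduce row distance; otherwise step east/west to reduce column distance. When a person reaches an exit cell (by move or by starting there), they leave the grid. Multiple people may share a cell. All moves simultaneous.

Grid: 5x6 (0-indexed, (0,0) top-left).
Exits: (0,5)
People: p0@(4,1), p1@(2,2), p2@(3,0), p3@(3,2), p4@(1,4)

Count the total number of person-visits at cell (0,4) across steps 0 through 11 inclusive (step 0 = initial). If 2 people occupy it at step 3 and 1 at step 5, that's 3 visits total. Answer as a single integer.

Step 0: p0@(4,1) p1@(2,2) p2@(3,0) p3@(3,2) p4@(1,4) -> at (0,4): 0 [-], cum=0
Step 1: p0@(3,1) p1@(1,2) p2@(2,0) p3@(2,2) p4@(0,4) -> at (0,4): 1 [p4], cum=1
Step 2: p0@(2,1) p1@(0,2) p2@(1,0) p3@(1,2) p4@ESC -> at (0,4): 0 [-], cum=1
Step 3: p0@(1,1) p1@(0,3) p2@(0,0) p3@(0,2) p4@ESC -> at (0,4): 0 [-], cum=1
Step 4: p0@(0,1) p1@(0,4) p2@(0,1) p3@(0,3) p4@ESC -> at (0,4): 1 [p1], cum=2
Step 5: p0@(0,2) p1@ESC p2@(0,2) p3@(0,4) p4@ESC -> at (0,4): 1 [p3], cum=3
Step 6: p0@(0,3) p1@ESC p2@(0,3) p3@ESC p4@ESC -> at (0,4): 0 [-], cum=3
Step 7: p0@(0,4) p1@ESC p2@(0,4) p3@ESC p4@ESC -> at (0,4): 2 [p0,p2], cum=5
Step 8: p0@ESC p1@ESC p2@ESC p3@ESC p4@ESC -> at (0,4): 0 [-], cum=5
Total visits = 5

Answer: 5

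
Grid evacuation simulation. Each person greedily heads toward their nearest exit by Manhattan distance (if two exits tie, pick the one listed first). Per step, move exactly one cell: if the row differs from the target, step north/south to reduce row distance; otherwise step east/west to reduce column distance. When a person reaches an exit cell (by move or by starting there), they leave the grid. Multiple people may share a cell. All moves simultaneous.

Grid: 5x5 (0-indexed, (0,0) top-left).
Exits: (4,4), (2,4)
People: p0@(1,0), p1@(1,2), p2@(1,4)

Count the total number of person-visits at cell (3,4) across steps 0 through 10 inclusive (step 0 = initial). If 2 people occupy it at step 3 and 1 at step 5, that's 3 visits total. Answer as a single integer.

Step 0: p0@(1,0) p1@(1,2) p2@(1,4) -> at (3,4): 0 [-], cum=0
Step 1: p0@(2,0) p1@(2,2) p2@ESC -> at (3,4): 0 [-], cum=0
Step 2: p0@(2,1) p1@(2,3) p2@ESC -> at (3,4): 0 [-], cum=0
Step 3: p0@(2,2) p1@ESC p2@ESC -> at (3,4): 0 [-], cum=0
Step 4: p0@(2,3) p1@ESC p2@ESC -> at (3,4): 0 [-], cum=0
Step 5: p0@ESC p1@ESC p2@ESC -> at (3,4): 0 [-], cum=0
Total visits = 0

Answer: 0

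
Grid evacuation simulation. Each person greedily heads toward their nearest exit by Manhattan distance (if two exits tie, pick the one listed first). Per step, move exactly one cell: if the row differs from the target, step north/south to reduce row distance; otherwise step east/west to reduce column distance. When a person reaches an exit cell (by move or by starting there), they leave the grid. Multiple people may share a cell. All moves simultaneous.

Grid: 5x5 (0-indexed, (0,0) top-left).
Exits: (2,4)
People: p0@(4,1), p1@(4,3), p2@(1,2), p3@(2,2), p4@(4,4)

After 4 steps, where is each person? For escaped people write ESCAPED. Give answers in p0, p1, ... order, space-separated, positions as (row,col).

Step 1: p0:(4,1)->(3,1) | p1:(4,3)->(3,3) | p2:(1,2)->(2,2) | p3:(2,2)->(2,3) | p4:(4,4)->(3,4)
Step 2: p0:(3,1)->(2,1) | p1:(3,3)->(2,3) | p2:(2,2)->(2,3) | p3:(2,3)->(2,4)->EXIT | p4:(3,4)->(2,4)->EXIT
Step 3: p0:(2,1)->(2,2) | p1:(2,3)->(2,4)->EXIT | p2:(2,3)->(2,4)->EXIT | p3:escaped | p4:escaped
Step 4: p0:(2,2)->(2,3) | p1:escaped | p2:escaped | p3:escaped | p4:escaped

(2,3) ESCAPED ESCAPED ESCAPED ESCAPED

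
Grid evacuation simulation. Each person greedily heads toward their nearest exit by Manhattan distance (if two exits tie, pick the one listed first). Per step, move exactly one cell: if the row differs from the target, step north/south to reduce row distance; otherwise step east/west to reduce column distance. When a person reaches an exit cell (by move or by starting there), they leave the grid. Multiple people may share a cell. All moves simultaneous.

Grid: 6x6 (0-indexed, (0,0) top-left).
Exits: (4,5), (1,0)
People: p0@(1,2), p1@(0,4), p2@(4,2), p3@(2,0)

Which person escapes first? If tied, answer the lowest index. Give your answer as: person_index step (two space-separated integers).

Step 1: p0:(1,2)->(1,1) | p1:(0,4)->(1,4) | p2:(4,2)->(4,3) | p3:(2,0)->(1,0)->EXIT
Step 2: p0:(1,1)->(1,0)->EXIT | p1:(1,4)->(2,4) | p2:(4,3)->(4,4) | p3:escaped
Step 3: p0:escaped | p1:(2,4)->(3,4) | p2:(4,4)->(4,5)->EXIT | p3:escaped
Step 4: p0:escaped | p1:(3,4)->(4,4) | p2:escaped | p3:escaped
Step 5: p0:escaped | p1:(4,4)->(4,5)->EXIT | p2:escaped | p3:escaped
Exit steps: [2, 5, 3, 1]
First to escape: p3 at step 1

Answer: 3 1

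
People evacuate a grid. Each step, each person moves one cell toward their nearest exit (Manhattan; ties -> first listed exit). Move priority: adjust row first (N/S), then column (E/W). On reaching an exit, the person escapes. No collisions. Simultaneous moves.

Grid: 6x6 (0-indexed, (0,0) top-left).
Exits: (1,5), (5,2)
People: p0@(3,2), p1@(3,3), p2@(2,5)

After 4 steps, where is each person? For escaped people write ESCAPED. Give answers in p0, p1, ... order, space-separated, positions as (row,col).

Step 1: p0:(3,2)->(4,2) | p1:(3,3)->(4,3) | p2:(2,5)->(1,5)->EXIT
Step 2: p0:(4,2)->(5,2)->EXIT | p1:(4,3)->(5,3) | p2:escaped
Step 3: p0:escaped | p1:(5,3)->(5,2)->EXIT | p2:escaped

ESCAPED ESCAPED ESCAPED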